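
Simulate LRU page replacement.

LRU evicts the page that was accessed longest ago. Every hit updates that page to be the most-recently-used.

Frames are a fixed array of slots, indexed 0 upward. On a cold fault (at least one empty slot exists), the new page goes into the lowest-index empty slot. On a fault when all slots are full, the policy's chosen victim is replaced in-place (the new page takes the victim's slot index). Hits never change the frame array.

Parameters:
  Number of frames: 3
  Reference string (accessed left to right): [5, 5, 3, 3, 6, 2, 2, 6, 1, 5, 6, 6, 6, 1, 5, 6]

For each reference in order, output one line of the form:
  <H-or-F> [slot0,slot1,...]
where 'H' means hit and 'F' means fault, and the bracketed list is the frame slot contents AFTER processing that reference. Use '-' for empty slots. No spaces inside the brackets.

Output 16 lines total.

F [5,-,-]
H [5,-,-]
F [5,3,-]
H [5,3,-]
F [5,3,6]
F [2,3,6]
H [2,3,6]
H [2,3,6]
F [2,1,6]
F [5,1,6]
H [5,1,6]
H [5,1,6]
H [5,1,6]
H [5,1,6]
H [5,1,6]
H [5,1,6]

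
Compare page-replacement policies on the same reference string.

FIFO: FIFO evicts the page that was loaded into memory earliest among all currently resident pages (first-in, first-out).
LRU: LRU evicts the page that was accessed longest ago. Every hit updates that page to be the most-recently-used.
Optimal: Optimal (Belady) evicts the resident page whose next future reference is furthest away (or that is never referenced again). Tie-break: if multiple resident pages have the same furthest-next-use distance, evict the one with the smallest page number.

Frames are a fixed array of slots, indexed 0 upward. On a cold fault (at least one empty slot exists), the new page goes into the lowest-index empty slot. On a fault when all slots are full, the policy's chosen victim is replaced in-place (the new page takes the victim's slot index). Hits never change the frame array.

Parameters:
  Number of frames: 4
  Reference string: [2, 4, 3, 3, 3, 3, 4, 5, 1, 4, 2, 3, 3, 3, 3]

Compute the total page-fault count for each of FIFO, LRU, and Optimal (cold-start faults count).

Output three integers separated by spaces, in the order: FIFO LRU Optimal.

Answer: 6 7 5

Derivation:
--- FIFO ---
  step 0: ref 2 -> FAULT, frames=[2,-,-,-] (faults so far: 1)
  step 1: ref 4 -> FAULT, frames=[2,4,-,-] (faults so far: 2)
  step 2: ref 3 -> FAULT, frames=[2,4,3,-] (faults so far: 3)
  step 3: ref 3 -> HIT, frames=[2,4,3,-] (faults so far: 3)
  step 4: ref 3 -> HIT, frames=[2,4,3,-] (faults so far: 3)
  step 5: ref 3 -> HIT, frames=[2,4,3,-] (faults so far: 3)
  step 6: ref 4 -> HIT, frames=[2,4,3,-] (faults so far: 3)
  step 7: ref 5 -> FAULT, frames=[2,4,3,5] (faults so far: 4)
  step 8: ref 1 -> FAULT, evict 2, frames=[1,4,3,5] (faults so far: 5)
  step 9: ref 4 -> HIT, frames=[1,4,3,5] (faults so far: 5)
  step 10: ref 2 -> FAULT, evict 4, frames=[1,2,3,5] (faults so far: 6)
  step 11: ref 3 -> HIT, frames=[1,2,3,5] (faults so far: 6)
  step 12: ref 3 -> HIT, frames=[1,2,3,5] (faults so far: 6)
  step 13: ref 3 -> HIT, frames=[1,2,3,5] (faults so far: 6)
  step 14: ref 3 -> HIT, frames=[1,2,3,5] (faults so far: 6)
  FIFO total faults: 6
--- LRU ---
  step 0: ref 2 -> FAULT, frames=[2,-,-,-] (faults so far: 1)
  step 1: ref 4 -> FAULT, frames=[2,4,-,-] (faults so far: 2)
  step 2: ref 3 -> FAULT, frames=[2,4,3,-] (faults so far: 3)
  step 3: ref 3 -> HIT, frames=[2,4,3,-] (faults so far: 3)
  step 4: ref 3 -> HIT, frames=[2,4,3,-] (faults so far: 3)
  step 5: ref 3 -> HIT, frames=[2,4,3,-] (faults so far: 3)
  step 6: ref 4 -> HIT, frames=[2,4,3,-] (faults so far: 3)
  step 7: ref 5 -> FAULT, frames=[2,4,3,5] (faults so far: 4)
  step 8: ref 1 -> FAULT, evict 2, frames=[1,4,3,5] (faults so far: 5)
  step 9: ref 4 -> HIT, frames=[1,4,3,5] (faults so far: 5)
  step 10: ref 2 -> FAULT, evict 3, frames=[1,4,2,5] (faults so far: 6)
  step 11: ref 3 -> FAULT, evict 5, frames=[1,4,2,3] (faults so far: 7)
  step 12: ref 3 -> HIT, frames=[1,4,2,3] (faults so far: 7)
  step 13: ref 3 -> HIT, frames=[1,4,2,3] (faults so far: 7)
  step 14: ref 3 -> HIT, frames=[1,4,2,3] (faults so far: 7)
  LRU total faults: 7
--- Optimal ---
  step 0: ref 2 -> FAULT, frames=[2,-,-,-] (faults so far: 1)
  step 1: ref 4 -> FAULT, frames=[2,4,-,-] (faults so far: 2)
  step 2: ref 3 -> FAULT, frames=[2,4,3,-] (faults so far: 3)
  step 3: ref 3 -> HIT, frames=[2,4,3,-] (faults so far: 3)
  step 4: ref 3 -> HIT, frames=[2,4,3,-] (faults so far: 3)
  step 5: ref 3 -> HIT, frames=[2,4,3,-] (faults so far: 3)
  step 6: ref 4 -> HIT, frames=[2,4,3,-] (faults so far: 3)
  step 7: ref 5 -> FAULT, frames=[2,4,3,5] (faults so far: 4)
  step 8: ref 1 -> FAULT, evict 5, frames=[2,4,3,1] (faults so far: 5)
  step 9: ref 4 -> HIT, frames=[2,4,3,1] (faults so far: 5)
  step 10: ref 2 -> HIT, frames=[2,4,3,1] (faults so far: 5)
  step 11: ref 3 -> HIT, frames=[2,4,3,1] (faults so far: 5)
  step 12: ref 3 -> HIT, frames=[2,4,3,1] (faults so far: 5)
  step 13: ref 3 -> HIT, frames=[2,4,3,1] (faults so far: 5)
  step 14: ref 3 -> HIT, frames=[2,4,3,1] (faults so far: 5)
  Optimal total faults: 5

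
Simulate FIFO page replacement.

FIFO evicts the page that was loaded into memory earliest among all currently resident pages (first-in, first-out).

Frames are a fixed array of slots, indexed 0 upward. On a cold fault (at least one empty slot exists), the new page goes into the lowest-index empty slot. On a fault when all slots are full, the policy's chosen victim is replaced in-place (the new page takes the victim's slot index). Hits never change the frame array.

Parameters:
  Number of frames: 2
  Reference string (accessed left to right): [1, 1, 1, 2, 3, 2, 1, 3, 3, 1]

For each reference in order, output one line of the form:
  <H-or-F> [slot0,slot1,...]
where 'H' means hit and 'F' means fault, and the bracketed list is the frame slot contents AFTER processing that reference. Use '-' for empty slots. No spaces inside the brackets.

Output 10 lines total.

F [1,-]
H [1,-]
H [1,-]
F [1,2]
F [3,2]
H [3,2]
F [3,1]
H [3,1]
H [3,1]
H [3,1]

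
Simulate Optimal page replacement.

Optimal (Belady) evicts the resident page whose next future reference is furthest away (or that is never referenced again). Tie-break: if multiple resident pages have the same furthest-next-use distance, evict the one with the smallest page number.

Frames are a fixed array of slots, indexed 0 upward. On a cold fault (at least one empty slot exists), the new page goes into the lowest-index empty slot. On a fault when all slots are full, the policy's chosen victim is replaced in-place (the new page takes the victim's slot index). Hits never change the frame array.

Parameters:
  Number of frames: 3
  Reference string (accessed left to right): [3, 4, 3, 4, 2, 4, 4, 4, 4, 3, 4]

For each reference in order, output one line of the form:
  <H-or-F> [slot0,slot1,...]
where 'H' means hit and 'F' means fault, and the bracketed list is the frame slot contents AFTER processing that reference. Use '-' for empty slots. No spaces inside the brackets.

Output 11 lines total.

F [3,-,-]
F [3,4,-]
H [3,4,-]
H [3,4,-]
F [3,4,2]
H [3,4,2]
H [3,4,2]
H [3,4,2]
H [3,4,2]
H [3,4,2]
H [3,4,2]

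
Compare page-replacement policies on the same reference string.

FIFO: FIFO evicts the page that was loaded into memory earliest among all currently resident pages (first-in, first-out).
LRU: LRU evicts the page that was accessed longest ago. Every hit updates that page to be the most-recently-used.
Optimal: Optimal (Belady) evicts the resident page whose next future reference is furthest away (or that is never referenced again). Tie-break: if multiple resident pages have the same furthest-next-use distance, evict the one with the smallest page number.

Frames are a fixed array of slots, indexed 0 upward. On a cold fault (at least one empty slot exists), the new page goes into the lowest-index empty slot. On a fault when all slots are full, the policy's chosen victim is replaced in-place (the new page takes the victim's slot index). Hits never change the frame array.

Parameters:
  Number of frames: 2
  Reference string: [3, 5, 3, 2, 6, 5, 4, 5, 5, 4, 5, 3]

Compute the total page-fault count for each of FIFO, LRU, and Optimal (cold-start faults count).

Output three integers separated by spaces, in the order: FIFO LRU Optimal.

--- FIFO ---
  step 0: ref 3 -> FAULT, frames=[3,-] (faults so far: 1)
  step 1: ref 5 -> FAULT, frames=[3,5] (faults so far: 2)
  step 2: ref 3 -> HIT, frames=[3,5] (faults so far: 2)
  step 3: ref 2 -> FAULT, evict 3, frames=[2,5] (faults so far: 3)
  step 4: ref 6 -> FAULT, evict 5, frames=[2,6] (faults so far: 4)
  step 5: ref 5 -> FAULT, evict 2, frames=[5,6] (faults so far: 5)
  step 6: ref 4 -> FAULT, evict 6, frames=[5,4] (faults so far: 6)
  step 7: ref 5 -> HIT, frames=[5,4] (faults so far: 6)
  step 8: ref 5 -> HIT, frames=[5,4] (faults so far: 6)
  step 9: ref 4 -> HIT, frames=[5,4] (faults so far: 6)
  step 10: ref 5 -> HIT, frames=[5,4] (faults so far: 6)
  step 11: ref 3 -> FAULT, evict 5, frames=[3,4] (faults so far: 7)
  FIFO total faults: 7
--- LRU ---
  step 0: ref 3 -> FAULT, frames=[3,-] (faults so far: 1)
  step 1: ref 5 -> FAULT, frames=[3,5] (faults so far: 2)
  step 2: ref 3 -> HIT, frames=[3,5] (faults so far: 2)
  step 3: ref 2 -> FAULT, evict 5, frames=[3,2] (faults so far: 3)
  step 4: ref 6 -> FAULT, evict 3, frames=[6,2] (faults so far: 4)
  step 5: ref 5 -> FAULT, evict 2, frames=[6,5] (faults so far: 5)
  step 6: ref 4 -> FAULT, evict 6, frames=[4,5] (faults so far: 6)
  step 7: ref 5 -> HIT, frames=[4,5] (faults so far: 6)
  step 8: ref 5 -> HIT, frames=[4,5] (faults so far: 6)
  step 9: ref 4 -> HIT, frames=[4,5] (faults so far: 6)
  step 10: ref 5 -> HIT, frames=[4,5] (faults so far: 6)
  step 11: ref 3 -> FAULT, evict 4, frames=[3,5] (faults so far: 7)
  LRU total faults: 7
--- Optimal ---
  step 0: ref 3 -> FAULT, frames=[3,-] (faults so far: 1)
  step 1: ref 5 -> FAULT, frames=[3,5] (faults so far: 2)
  step 2: ref 3 -> HIT, frames=[3,5] (faults so far: 2)
  step 3: ref 2 -> FAULT, evict 3, frames=[2,5] (faults so far: 3)
  step 4: ref 6 -> FAULT, evict 2, frames=[6,5] (faults so far: 4)
  step 5: ref 5 -> HIT, frames=[6,5] (faults so far: 4)
  step 6: ref 4 -> FAULT, evict 6, frames=[4,5] (faults so far: 5)
  step 7: ref 5 -> HIT, frames=[4,5] (faults so far: 5)
  step 8: ref 5 -> HIT, frames=[4,5] (faults so far: 5)
  step 9: ref 4 -> HIT, frames=[4,5] (faults so far: 5)
  step 10: ref 5 -> HIT, frames=[4,5] (faults so far: 5)
  step 11: ref 3 -> FAULT, evict 4, frames=[3,5] (faults so far: 6)
  Optimal total faults: 6

Answer: 7 7 6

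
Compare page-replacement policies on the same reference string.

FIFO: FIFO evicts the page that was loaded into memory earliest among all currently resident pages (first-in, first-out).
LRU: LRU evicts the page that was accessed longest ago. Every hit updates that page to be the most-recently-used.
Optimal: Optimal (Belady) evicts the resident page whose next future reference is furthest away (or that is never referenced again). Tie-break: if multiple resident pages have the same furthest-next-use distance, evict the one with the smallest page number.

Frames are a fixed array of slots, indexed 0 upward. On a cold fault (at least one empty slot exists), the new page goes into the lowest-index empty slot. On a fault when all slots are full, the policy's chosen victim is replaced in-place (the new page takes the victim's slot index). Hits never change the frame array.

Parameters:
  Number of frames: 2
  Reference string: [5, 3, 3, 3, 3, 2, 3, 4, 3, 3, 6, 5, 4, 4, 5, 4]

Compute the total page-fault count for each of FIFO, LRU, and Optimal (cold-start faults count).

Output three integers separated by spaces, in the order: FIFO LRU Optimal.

Answer: 8 7 6

Derivation:
--- FIFO ---
  step 0: ref 5 -> FAULT, frames=[5,-] (faults so far: 1)
  step 1: ref 3 -> FAULT, frames=[5,3] (faults so far: 2)
  step 2: ref 3 -> HIT, frames=[5,3] (faults so far: 2)
  step 3: ref 3 -> HIT, frames=[5,3] (faults so far: 2)
  step 4: ref 3 -> HIT, frames=[5,3] (faults so far: 2)
  step 5: ref 2 -> FAULT, evict 5, frames=[2,3] (faults so far: 3)
  step 6: ref 3 -> HIT, frames=[2,3] (faults so far: 3)
  step 7: ref 4 -> FAULT, evict 3, frames=[2,4] (faults so far: 4)
  step 8: ref 3 -> FAULT, evict 2, frames=[3,4] (faults so far: 5)
  step 9: ref 3 -> HIT, frames=[3,4] (faults so far: 5)
  step 10: ref 6 -> FAULT, evict 4, frames=[3,6] (faults so far: 6)
  step 11: ref 5 -> FAULT, evict 3, frames=[5,6] (faults so far: 7)
  step 12: ref 4 -> FAULT, evict 6, frames=[5,4] (faults so far: 8)
  step 13: ref 4 -> HIT, frames=[5,4] (faults so far: 8)
  step 14: ref 5 -> HIT, frames=[5,4] (faults so far: 8)
  step 15: ref 4 -> HIT, frames=[5,4] (faults so far: 8)
  FIFO total faults: 8
--- LRU ---
  step 0: ref 5 -> FAULT, frames=[5,-] (faults so far: 1)
  step 1: ref 3 -> FAULT, frames=[5,3] (faults so far: 2)
  step 2: ref 3 -> HIT, frames=[5,3] (faults so far: 2)
  step 3: ref 3 -> HIT, frames=[5,3] (faults so far: 2)
  step 4: ref 3 -> HIT, frames=[5,3] (faults so far: 2)
  step 5: ref 2 -> FAULT, evict 5, frames=[2,3] (faults so far: 3)
  step 6: ref 3 -> HIT, frames=[2,3] (faults so far: 3)
  step 7: ref 4 -> FAULT, evict 2, frames=[4,3] (faults so far: 4)
  step 8: ref 3 -> HIT, frames=[4,3] (faults so far: 4)
  step 9: ref 3 -> HIT, frames=[4,3] (faults so far: 4)
  step 10: ref 6 -> FAULT, evict 4, frames=[6,3] (faults so far: 5)
  step 11: ref 5 -> FAULT, evict 3, frames=[6,5] (faults so far: 6)
  step 12: ref 4 -> FAULT, evict 6, frames=[4,5] (faults so far: 7)
  step 13: ref 4 -> HIT, frames=[4,5] (faults so far: 7)
  step 14: ref 5 -> HIT, frames=[4,5] (faults so far: 7)
  step 15: ref 4 -> HIT, frames=[4,5] (faults so far: 7)
  LRU total faults: 7
--- Optimal ---
  step 0: ref 5 -> FAULT, frames=[5,-] (faults so far: 1)
  step 1: ref 3 -> FAULT, frames=[5,3] (faults so far: 2)
  step 2: ref 3 -> HIT, frames=[5,3] (faults so far: 2)
  step 3: ref 3 -> HIT, frames=[5,3] (faults so far: 2)
  step 4: ref 3 -> HIT, frames=[5,3] (faults so far: 2)
  step 5: ref 2 -> FAULT, evict 5, frames=[2,3] (faults so far: 3)
  step 6: ref 3 -> HIT, frames=[2,3] (faults so far: 3)
  step 7: ref 4 -> FAULT, evict 2, frames=[4,3] (faults so far: 4)
  step 8: ref 3 -> HIT, frames=[4,3] (faults so far: 4)
  step 9: ref 3 -> HIT, frames=[4,3] (faults so far: 4)
  step 10: ref 6 -> FAULT, evict 3, frames=[4,6] (faults so far: 5)
  step 11: ref 5 -> FAULT, evict 6, frames=[4,5] (faults so far: 6)
  step 12: ref 4 -> HIT, frames=[4,5] (faults so far: 6)
  step 13: ref 4 -> HIT, frames=[4,5] (faults so far: 6)
  step 14: ref 5 -> HIT, frames=[4,5] (faults so far: 6)
  step 15: ref 4 -> HIT, frames=[4,5] (faults so far: 6)
  Optimal total faults: 6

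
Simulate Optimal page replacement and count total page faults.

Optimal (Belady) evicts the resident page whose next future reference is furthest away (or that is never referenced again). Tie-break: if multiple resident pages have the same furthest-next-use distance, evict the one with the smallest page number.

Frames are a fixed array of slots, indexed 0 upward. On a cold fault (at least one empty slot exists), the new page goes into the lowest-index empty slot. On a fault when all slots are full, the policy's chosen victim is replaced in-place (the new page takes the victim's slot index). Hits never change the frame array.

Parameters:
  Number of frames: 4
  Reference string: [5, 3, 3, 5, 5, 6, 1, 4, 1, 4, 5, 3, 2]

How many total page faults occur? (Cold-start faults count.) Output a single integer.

Answer: 6

Derivation:
Step 0: ref 5 → FAULT, frames=[5,-,-,-]
Step 1: ref 3 → FAULT, frames=[5,3,-,-]
Step 2: ref 3 → HIT, frames=[5,3,-,-]
Step 3: ref 5 → HIT, frames=[5,3,-,-]
Step 4: ref 5 → HIT, frames=[5,3,-,-]
Step 5: ref 6 → FAULT, frames=[5,3,6,-]
Step 6: ref 1 → FAULT, frames=[5,3,6,1]
Step 7: ref 4 → FAULT (evict 6), frames=[5,3,4,1]
Step 8: ref 1 → HIT, frames=[5,3,4,1]
Step 9: ref 4 → HIT, frames=[5,3,4,1]
Step 10: ref 5 → HIT, frames=[5,3,4,1]
Step 11: ref 3 → HIT, frames=[5,3,4,1]
Step 12: ref 2 → FAULT (evict 1), frames=[5,3,4,2]
Total faults: 6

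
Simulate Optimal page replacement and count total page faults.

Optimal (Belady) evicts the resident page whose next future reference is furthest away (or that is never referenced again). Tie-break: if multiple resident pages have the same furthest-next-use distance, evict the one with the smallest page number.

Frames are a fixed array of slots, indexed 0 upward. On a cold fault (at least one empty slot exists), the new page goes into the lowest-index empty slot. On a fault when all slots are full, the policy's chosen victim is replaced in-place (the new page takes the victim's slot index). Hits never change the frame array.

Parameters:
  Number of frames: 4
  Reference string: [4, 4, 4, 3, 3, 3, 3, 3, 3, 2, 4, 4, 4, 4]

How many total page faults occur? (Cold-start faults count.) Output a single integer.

Answer: 3

Derivation:
Step 0: ref 4 → FAULT, frames=[4,-,-,-]
Step 1: ref 4 → HIT, frames=[4,-,-,-]
Step 2: ref 4 → HIT, frames=[4,-,-,-]
Step 3: ref 3 → FAULT, frames=[4,3,-,-]
Step 4: ref 3 → HIT, frames=[4,3,-,-]
Step 5: ref 3 → HIT, frames=[4,3,-,-]
Step 6: ref 3 → HIT, frames=[4,3,-,-]
Step 7: ref 3 → HIT, frames=[4,3,-,-]
Step 8: ref 3 → HIT, frames=[4,3,-,-]
Step 9: ref 2 → FAULT, frames=[4,3,2,-]
Step 10: ref 4 → HIT, frames=[4,3,2,-]
Step 11: ref 4 → HIT, frames=[4,3,2,-]
Step 12: ref 4 → HIT, frames=[4,3,2,-]
Step 13: ref 4 → HIT, frames=[4,3,2,-]
Total faults: 3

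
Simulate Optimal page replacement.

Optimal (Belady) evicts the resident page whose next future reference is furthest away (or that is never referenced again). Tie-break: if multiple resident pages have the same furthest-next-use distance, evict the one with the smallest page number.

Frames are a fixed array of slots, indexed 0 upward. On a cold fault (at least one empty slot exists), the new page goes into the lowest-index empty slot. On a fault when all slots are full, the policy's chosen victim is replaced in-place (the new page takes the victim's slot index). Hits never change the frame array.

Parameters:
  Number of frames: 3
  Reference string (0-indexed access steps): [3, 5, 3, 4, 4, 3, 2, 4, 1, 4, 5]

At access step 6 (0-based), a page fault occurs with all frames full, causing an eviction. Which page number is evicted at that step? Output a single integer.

Answer: 3

Derivation:
Step 0: ref 3 -> FAULT, frames=[3,-,-]
Step 1: ref 5 -> FAULT, frames=[3,5,-]
Step 2: ref 3 -> HIT, frames=[3,5,-]
Step 3: ref 4 -> FAULT, frames=[3,5,4]
Step 4: ref 4 -> HIT, frames=[3,5,4]
Step 5: ref 3 -> HIT, frames=[3,5,4]
Step 6: ref 2 -> FAULT, evict 3, frames=[2,5,4]
At step 6: evicted page 3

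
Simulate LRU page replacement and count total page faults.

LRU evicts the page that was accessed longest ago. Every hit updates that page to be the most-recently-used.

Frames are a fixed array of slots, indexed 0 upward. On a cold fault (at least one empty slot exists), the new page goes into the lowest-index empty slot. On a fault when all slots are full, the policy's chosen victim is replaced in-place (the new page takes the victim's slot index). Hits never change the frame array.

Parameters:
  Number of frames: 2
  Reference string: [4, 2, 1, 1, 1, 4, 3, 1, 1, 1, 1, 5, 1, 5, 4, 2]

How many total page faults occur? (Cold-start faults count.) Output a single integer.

Step 0: ref 4 → FAULT, frames=[4,-]
Step 1: ref 2 → FAULT, frames=[4,2]
Step 2: ref 1 → FAULT (evict 4), frames=[1,2]
Step 3: ref 1 → HIT, frames=[1,2]
Step 4: ref 1 → HIT, frames=[1,2]
Step 5: ref 4 → FAULT (evict 2), frames=[1,4]
Step 6: ref 3 → FAULT (evict 1), frames=[3,4]
Step 7: ref 1 → FAULT (evict 4), frames=[3,1]
Step 8: ref 1 → HIT, frames=[3,1]
Step 9: ref 1 → HIT, frames=[3,1]
Step 10: ref 1 → HIT, frames=[3,1]
Step 11: ref 5 → FAULT (evict 3), frames=[5,1]
Step 12: ref 1 → HIT, frames=[5,1]
Step 13: ref 5 → HIT, frames=[5,1]
Step 14: ref 4 → FAULT (evict 1), frames=[5,4]
Step 15: ref 2 → FAULT (evict 5), frames=[2,4]
Total faults: 9

Answer: 9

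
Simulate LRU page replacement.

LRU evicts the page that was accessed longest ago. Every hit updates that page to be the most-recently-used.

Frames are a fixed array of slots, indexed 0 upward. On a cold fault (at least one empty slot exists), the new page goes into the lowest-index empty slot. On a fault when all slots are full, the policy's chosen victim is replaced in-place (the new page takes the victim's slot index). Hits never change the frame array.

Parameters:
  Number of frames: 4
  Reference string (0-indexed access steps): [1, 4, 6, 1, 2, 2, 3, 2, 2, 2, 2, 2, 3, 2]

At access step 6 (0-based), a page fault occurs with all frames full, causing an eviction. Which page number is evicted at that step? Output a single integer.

Answer: 4

Derivation:
Step 0: ref 1 -> FAULT, frames=[1,-,-,-]
Step 1: ref 4 -> FAULT, frames=[1,4,-,-]
Step 2: ref 6 -> FAULT, frames=[1,4,6,-]
Step 3: ref 1 -> HIT, frames=[1,4,6,-]
Step 4: ref 2 -> FAULT, frames=[1,4,6,2]
Step 5: ref 2 -> HIT, frames=[1,4,6,2]
Step 6: ref 3 -> FAULT, evict 4, frames=[1,3,6,2]
At step 6: evicted page 4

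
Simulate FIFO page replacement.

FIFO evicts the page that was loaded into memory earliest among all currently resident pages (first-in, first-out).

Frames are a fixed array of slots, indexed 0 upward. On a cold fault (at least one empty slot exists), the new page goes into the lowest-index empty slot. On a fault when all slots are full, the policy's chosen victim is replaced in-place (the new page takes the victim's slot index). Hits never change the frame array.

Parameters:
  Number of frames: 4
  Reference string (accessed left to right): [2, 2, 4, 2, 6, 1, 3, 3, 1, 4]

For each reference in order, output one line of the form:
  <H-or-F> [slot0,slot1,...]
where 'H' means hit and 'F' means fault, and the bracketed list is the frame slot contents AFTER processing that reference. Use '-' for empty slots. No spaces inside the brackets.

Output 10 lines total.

F [2,-,-,-]
H [2,-,-,-]
F [2,4,-,-]
H [2,4,-,-]
F [2,4,6,-]
F [2,4,6,1]
F [3,4,6,1]
H [3,4,6,1]
H [3,4,6,1]
H [3,4,6,1]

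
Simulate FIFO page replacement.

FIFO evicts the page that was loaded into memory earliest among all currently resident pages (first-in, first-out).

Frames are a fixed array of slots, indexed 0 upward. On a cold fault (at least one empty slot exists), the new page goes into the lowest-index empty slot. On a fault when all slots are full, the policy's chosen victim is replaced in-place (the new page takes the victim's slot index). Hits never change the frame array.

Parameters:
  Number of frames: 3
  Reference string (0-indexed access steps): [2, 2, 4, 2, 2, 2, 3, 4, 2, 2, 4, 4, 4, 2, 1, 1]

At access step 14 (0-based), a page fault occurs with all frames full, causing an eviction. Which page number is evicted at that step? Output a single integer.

Step 0: ref 2 -> FAULT, frames=[2,-,-]
Step 1: ref 2 -> HIT, frames=[2,-,-]
Step 2: ref 4 -> FAULT, frames=[2,4,-]
Step 3: ref 2 -> HIT, frames=[2,4,-]
Step 4: ref 2 -> HIT, frames=[2,4,-]
Step 5: ref 2 -> HIT, frames=[2,4,-]
Step 6: ref 3 -> FAULT, frames=[2,4,3]
Step 7: ref 4 -> HIT, frames=[2,4,3]
Step 8: ref 2 -> HIT, frames=[2,4,3]
Step 9: ref 2 -> HIT, frames=[2,4,3]
Step 10: ref 4 -> HIT, frames=[2,4,3]
Step 11: ref 4 -> HIT, frames=[2,4,3]
Step 12: ref 4 -> HIT, frames=[2,4,3]
Step 13: ref 2 -> HIT, frames=[2,4,3]
Step 14: ref 1 -> FAULT, evict 2, frames=[1,4,3]
At step 14: evicted page 2

Answer: 2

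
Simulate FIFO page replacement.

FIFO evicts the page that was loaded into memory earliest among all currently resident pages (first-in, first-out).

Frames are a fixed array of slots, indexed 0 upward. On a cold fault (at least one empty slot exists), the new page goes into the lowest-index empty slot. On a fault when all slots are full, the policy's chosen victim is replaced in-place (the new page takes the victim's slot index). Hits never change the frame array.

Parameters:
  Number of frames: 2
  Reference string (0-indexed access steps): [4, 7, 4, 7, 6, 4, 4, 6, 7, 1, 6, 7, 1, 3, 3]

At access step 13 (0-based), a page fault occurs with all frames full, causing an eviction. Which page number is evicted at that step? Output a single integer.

Answer: 7

Derivation:
Step 0: ref 4 -> FAULT, frames=[4,-]
Step 1: ref 7 -> FAULT, frames=[4,7]
Step 2: ref 4 -> HIT, frames=[4,7]
Step 3: ref 7 -> HIT, frames=[4,7]
Step 4: ref 6 -> FAULT, evict 4, frames=[6,7]
Step 5: ref 4 -> FAULT, evict 7, frames=[6,4]
Step 6: ref 4 -> HIT, frames=[6,4]
Step 7: ref 6 -> HIT, frames=[6,4]
Step 8: ref 7 -> FAULT, evict 6, frames=[7,4]
Step 9: ref 1 -> FAULT, evict 4, frames=[7,1]
Step 10: ref 6 -> FAULT, evict 7, frames=[6,1]
Step 11: ref 7 -> FAULT, evict 1, frames=[6,7]
Step 12: ref 1 -> FAULT, evict 6, frames=[1,7]
Step 13: ref 3 -> FAULT, evict 7, frames=[1,3]
At step 13: evicted page 7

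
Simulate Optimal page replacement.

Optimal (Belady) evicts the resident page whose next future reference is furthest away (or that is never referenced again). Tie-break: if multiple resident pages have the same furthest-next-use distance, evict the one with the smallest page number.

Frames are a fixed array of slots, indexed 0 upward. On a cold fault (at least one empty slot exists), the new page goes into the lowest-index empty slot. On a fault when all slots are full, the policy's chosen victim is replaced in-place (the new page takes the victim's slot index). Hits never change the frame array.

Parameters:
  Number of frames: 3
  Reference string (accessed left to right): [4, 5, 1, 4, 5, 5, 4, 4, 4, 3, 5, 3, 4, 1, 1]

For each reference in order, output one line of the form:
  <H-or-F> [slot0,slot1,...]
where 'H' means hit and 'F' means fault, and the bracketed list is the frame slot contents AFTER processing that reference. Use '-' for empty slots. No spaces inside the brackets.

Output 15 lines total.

F [4,-,-]
F [4,5,-]
F [4,5,1]
H [4,5,1]
H [4,5,1]
H [4,5,1]
H [4,5,1]
H [4,5,1]
H [4,5,1]
F [4,5,3]
H [4,5,3]
H [4,5,3]
H [4,5,3]
F [4,5,1]
H [4,5,1]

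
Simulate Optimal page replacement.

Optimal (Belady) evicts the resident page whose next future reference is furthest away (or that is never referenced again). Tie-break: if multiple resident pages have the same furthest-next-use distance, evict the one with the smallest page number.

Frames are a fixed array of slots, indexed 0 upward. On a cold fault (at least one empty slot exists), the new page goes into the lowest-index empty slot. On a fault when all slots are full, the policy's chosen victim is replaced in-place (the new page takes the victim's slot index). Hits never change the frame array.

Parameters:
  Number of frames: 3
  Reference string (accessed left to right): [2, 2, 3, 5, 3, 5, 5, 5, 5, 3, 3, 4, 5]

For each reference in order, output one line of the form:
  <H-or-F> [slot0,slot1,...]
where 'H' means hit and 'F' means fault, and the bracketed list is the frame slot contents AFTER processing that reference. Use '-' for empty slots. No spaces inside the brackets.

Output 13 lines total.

F [2,-,-]
H [2,-,-]
F [2,3,-]
F [2,3,5]
H [2,3,5]
H [2,3,5]
H [2,3,5]
H [2,3,5]
H [2,3,5]
H [2,3,5]
H [2,3,5]
F [4,3,5]
H [4,3,5]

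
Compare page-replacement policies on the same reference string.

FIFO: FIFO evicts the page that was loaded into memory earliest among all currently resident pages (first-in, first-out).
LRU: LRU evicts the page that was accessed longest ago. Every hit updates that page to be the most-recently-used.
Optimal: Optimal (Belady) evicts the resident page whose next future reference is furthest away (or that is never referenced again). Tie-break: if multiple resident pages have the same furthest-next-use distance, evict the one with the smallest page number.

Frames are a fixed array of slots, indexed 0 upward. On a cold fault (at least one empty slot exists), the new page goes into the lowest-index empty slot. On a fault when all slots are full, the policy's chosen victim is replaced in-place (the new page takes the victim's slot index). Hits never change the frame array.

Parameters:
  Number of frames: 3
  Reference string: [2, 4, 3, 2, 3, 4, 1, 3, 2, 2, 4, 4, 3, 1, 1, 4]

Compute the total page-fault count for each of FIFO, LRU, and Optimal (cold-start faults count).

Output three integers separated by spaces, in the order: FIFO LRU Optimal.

--- FIFO ---
  step 0: ref 2 -> FAULT, frames=[2,-,-] (faults so far: 1)
  step 1: ref 4 -> FAULT, frames=[2,4,-] (faults so far: 2)
  step 2: ref 3 -> FAULT, frames=[2,4,3] (faults so far: 3)
  step 3: ref 2 -> HIT, frames=[2,4,3] (faults so far: 3)
  step 4: ref 3 -> HIT, frames=[2,4,3] (faults so far: 3)
  step 5: ref 4 -> HIT, frames=[2,4,3] (faults so far: 3)
  step 6: ref 1 -> FAULT, evict 2, frames=[1,4,3] (faults so far: 4)
  step 7: ref 3 -> HIT, frames=[1,4,3] (faults so far: 4)
  step 8: ref 2 -> FAULT, evict 4, frames=[1,2,3] (faults so far: 5)
  step 9: ref 2 -> HIT, frames=[1,2,3] (faults so far: 5)
  step 10: ref 4 -> FAULT, evict 3, frames=[1,2,4] (faults so far: 6)
  step 11: ref 4 -> HIT, frames=[1,2,4] (faults so far: 6)
  step 12: ref 3 -> FAULT, evict 1, frames=[3,2,4] (faults so far: 7)
  step 13: ref 1 -> FAULT, evict 2, frames=[3,1,4] (faults so far: 8)
  step 14: ref 1 -> HIT, frames=[3,1,4] (faults so far: 8)
  step 15: ref 4 -> HIT, frames=[3,1,4] (faults so far: 8)
  FIFO total faults: 8
--- LRU ---
  step 0: ref 2 -> FAULT, frames=[2,-,-] (faults so far: 1)
  step 1: ref 4 -> FAULT, frames=[2,4,-] (faults so far: 2)
  step 2: ref 3 -> FAULT, frames=[2,4,3] (faults so far: 3)
  step 3: ref 2 -> HIT, frames=[2,4,3] (faults so far: 3)
  step 4: ref 3 -> HIT, frames=[2,4,3] (faults so far: 3)
  step 5: ref 4 -> HIT, frames=[2,4,3] (faults so far: 3)
  step 6: ref 1 -> FAULT, evict 2, frames=[1,4,3] (faults so far: 4)
  step 7: ref 3 -> HIT, frames=[1,4,3] (faults so far: 4)
  step 8: ref 2 -> FAULT, evict 4, frames=[1,2,3] (faults so far: 5)
  step 9: ref 2 -> HIT, frames=[1,2,3] (faults so far: 5)
  step 10: ref 4 -> FAULT, evict 1, frames=[4,2,3] (faults so far: 6)
  step 11: ref 4 -> HIT, frames=[4,2,3] (faults so far: 6)
  step 12: ref 3 -> HIT, frames=[4,2,3] (faults so far: 6)
  step 13: ref 1 -> FAULT, evict 2, frames=[4,1,3] (faults so far: 7)
  step 14: ref 1 -> HIT, frames=[4,1,3] (faults so far: 7)
  step 15: ref 4 -> HIT, frames=[4,1,3] (faults so far: 7)
  LRU total faults: 7
--- Optimal ---
  step 0: ref 2 -> FAULT, frames=[2,-,-] (faults so far: 1)
  step 1: ref 4 -> FAULT, frames=[2,4,-] (faults so far: 2)
  step 2: ref 3 -> FAULT, frames=[2,4,3] (faults so far: 3)
  step 3: ref 2 -> HIT, frames=[2,4,3] (faults so far: 3)
  step 4: ref 3 -> HIT, frames=[2,4,3] (faults so far: 3)
  step 5: ref 4 -> HIT, frames=[2,4,3] (faults so far: 3)
  step 6: ref 1 -> FAULT, evict 4, frames=[2,1,3] (faults so far: 4)
  step 7: ref 3 -> HIT, frames=[2,1,3] (faults so far: 4)
  step 8: ref 2 -> HIT, frames=[2,1,3] (faults so far: 4)
  step 9: ref 2 -> HIT, frames=[2,1,3] (faults so far: 4)
  step 10: ref 4 -> FAULT, evict 2, frames=[4,1,3] (faults so far: 5)
  step 11: ref 4 -> HIT, frames=[4,1,3] (faults so far: 5)
  step 12: ref 3 -> HIT, frames=[4,1,3] (faults so far: 5)
  step 13: ref 1 -> HIT, frames=[4,1,3] (faults so far: 5)
  step 14: ref 1 -> HIT, frames=[4,1,3] (faults so far: 5)
  step 15: ref 4 -> HIT, frames=[4,1,3] (faults so far: 5)
  Optimal total faults: 5

Answer: 8 7 5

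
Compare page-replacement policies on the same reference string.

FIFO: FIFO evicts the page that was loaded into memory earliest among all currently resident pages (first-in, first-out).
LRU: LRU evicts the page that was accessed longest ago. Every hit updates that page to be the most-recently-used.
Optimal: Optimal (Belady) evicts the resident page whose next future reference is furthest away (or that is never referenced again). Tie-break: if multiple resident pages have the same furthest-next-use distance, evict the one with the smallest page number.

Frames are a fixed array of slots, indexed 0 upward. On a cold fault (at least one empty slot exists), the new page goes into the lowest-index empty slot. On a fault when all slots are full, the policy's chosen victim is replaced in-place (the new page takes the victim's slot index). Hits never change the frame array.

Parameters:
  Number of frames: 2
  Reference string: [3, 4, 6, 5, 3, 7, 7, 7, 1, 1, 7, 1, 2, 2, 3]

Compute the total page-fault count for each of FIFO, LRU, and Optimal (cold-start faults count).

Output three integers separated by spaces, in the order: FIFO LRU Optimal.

--- FIFO ---
  step 0: ref 3 -> FAULT, frames=[3,-] (faults so far: 1)
  step 1: ref 4 -> FAULT, frames=[3,4] (faults so far: 2)
  step 2: ref 6 -> FAULT, evict 3, frames=[6,4] (faults so far: 3)
  step 3: ref 5 -> FAULT, evict 4, frames=[6,5] (faults so far: 4)
  step 4: ref 3 -> FAULT, evict 6, frames=[3,5] (faults so far: 5)
  step 5: ref 7 -> FAULT, evict 5, frames=[3,7] (faults so far: 6)
  step 6: ref 7 -> HIT, frames=[3,7] (faults so far: 6)
  step 7: ref 7 -> HIT, frames=[3,7] (faults so far: 6)
  step 8: ref 1 -> FAULT, evict 3, frames=[1,7] (faults so far: 7)
  step 9: ref 1 -> HIT, frames=[1,7] (faults so far: 7)
  step 10: ref 7 -> HIT, frames=[1,7] (faults so far: 7)
  step 11: ref 1 -> HIT, frames=[1,7] (faults so far: 7)
  step 12: ref 2 -> FAULT, evict 7, frames=[1,2] (faults so far: 8)
  step 13: ref 2 -> HIT, frames=[1,2] (faults so far: 8)
  step 14: ref 3 -> FAULT, evict 1, frames=[3,2] (faults so far: 9)
  FIFO total faults: 9
--- LRU ---
  step 0: ref 3 -> FAULT, frames=[3,-] (faults so far: 1)
  step 1: ref 4 -> FAULT, frames=[3,4] (faults so far: 2)
  step 2: ref 6 -> FAULT, evict 3, frames=[6,4] (faults so far: 3)
  step 3: ref 5 -> FAULT, evict 4, frames=[6,5] (faults so far: 4)
  step 4: ref 3 -> FAULT, evict 6, frames=[3,5] (faults so far: 5)
  step 5: ref 7 -> FAULT, evict 5, frames=[3,7] (faults so far: 6)
  step 6: ref 7 -> HIT, frames=[3,7] (faults so far: 6)
  step 7: ref 7 -> HIT, frames=[3,7] (faults so far: 6)
  step 8: ref 1 -> FAULT, evict 3, frames=[1,7] (faults so far: 7)
  step 9: ref 1 -> HIT, frames=[1,7] (faults so far: 7)
  step 10: ref 7 -> HIT, frames=[1,7] (faults so far: 7)
  step 11: ref 1 -> HIT, frames=[1,7] (faults so far: 7)
  step 12: ref 2 -> FAULT, evict 7, frames=[1,2] (faults so far: 8)
  step 13: ref 2 -> HIT, frames=[1,2] (faults so far: 8)
  step 14: ref 3 -> FAULT, evict 1, frames=[3,2] (faults so far: 9)
  LRU total faults: 9
--- Optimal ---
  step 0: ref 3 -> FAULT, frames=[3,-] (faults so far: 1)
  step 1: ref 4 -> FAULT, frames=[3,4] (faults so far: 2)
  step 2: ref 6 -> FAULT, evict 4, frames=[3,6] (faults so far: 3)
  step 3: ref 5 -> FAULT, evict 6, frames=[3,5] (faults so far: 4)
  step 4: ref 3 -> HIT, frames=[3,5] (faults so far: 4)
  step 5: ref 7 -> FAULT, evict 5, frames=[3,7] (faults so far: 5)
  step 6: ref 7 -> HIT, frames=[3,7] (faults so far: 5)
  step 7: ref 7 -> HIT, frames=[3,7] (faults so far: 5)
  step 8: ref 1 -> FAULT, evict 3, frames=[1,7] (faults so far: 6)
  step 9: ref 1 -> HIT, frames=[1,7] (faults so far: 6)
  step 10: ref 7 -> HIT, frames=[1,7] (faults so far: 6)
  step 11: ref 1 -> HIT, frames=[1,7] (faults so far: 6)
  step 12: ref 2 -> FAULT, evict 1, frames=[2,7] (faults so far: 7)
  step 13: ref 2 -> HIT, frames=[2,7] (faults so far: 7)
  step 14: ref 3 -> FAULT, evict 2, frames=[3,7] (faults so far: 8)
  Optimal total faults: 8

Answer: 9 9 8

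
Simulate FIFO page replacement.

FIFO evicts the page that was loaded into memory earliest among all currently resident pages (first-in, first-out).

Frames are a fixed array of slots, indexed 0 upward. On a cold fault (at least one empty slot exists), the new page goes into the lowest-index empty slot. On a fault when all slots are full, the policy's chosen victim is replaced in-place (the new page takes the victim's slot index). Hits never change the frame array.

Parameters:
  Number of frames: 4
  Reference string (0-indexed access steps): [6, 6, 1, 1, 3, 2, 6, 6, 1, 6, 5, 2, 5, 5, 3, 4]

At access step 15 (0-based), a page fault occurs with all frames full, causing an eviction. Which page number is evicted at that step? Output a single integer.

Step 0: ref 6 -> FAULT, frames=[6,-,-,-]
Step 1: ref 6 -> HIT, frames=[6,-,-,-]
Step 2: ref 1 -> FAULT, frames=[6,1,-,-]
Step 3: ref 1 -> HIT, frames=[6,1,-,-]
Step 4: ref 3 -> FAULT, frames=[6,1,3,-]
Step 5: ref 2 -> FAULT, frames=[6,1,3,2]
Step 6: ref 6 -> HIT, frames=[6,1,3,2]
Step 7: ref 6 -> HIT, frames=[6,1,3,2]
Step 8: ref 1 -> HIT, frames=[6,1,3,2]
Step 9: ref 6 -> HIT, frames=[6,1,3,2]
Step 10: ref 5 -> FAULT, evict 6, frames=[5,1,3,2]
Step 11: ref 2 -> HIT, frames=[5,1,3,2]
Step 12: ref 5 -> HIT, frames=[5,1,3,2]
Step 13: ref 5 -> HIT, frames=[5,1,3,2]
Step 14: ref 3 -> HIT, frames=[5,1,3,2]
Step 15: ref 4 -> FAULT, evict 1, frames=[5,4,3,2]
At step 15: evicted page 1

Answer: 1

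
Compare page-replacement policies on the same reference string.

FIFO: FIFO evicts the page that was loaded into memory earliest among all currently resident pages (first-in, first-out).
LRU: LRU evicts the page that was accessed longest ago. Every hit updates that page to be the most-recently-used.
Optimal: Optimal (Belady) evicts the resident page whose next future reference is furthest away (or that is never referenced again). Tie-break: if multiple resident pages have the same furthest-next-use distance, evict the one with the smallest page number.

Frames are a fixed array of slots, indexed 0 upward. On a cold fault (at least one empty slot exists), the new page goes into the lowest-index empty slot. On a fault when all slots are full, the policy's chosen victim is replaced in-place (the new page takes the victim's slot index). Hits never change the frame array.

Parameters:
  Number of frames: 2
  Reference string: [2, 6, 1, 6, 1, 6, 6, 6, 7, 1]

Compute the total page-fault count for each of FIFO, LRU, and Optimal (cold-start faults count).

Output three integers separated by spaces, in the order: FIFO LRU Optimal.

Answer: 4 5 4

Derivation:
--- FIFO ---
  step 0: ref 2 -> FAULT, frames=[2,-] (faults so far: 1)
  step 1: ref 6 -> FAULT, frames=[2,6] (faults so far: 2)
  step 2: ref 1 -> FAULT, evict 2, frames=[1,6] (faults so far: 3)
  step 3: ref 6 -> HIT, frames=[1,6] (faults so far: 3)
  step 4: ref 1 -> HIT, frames=[1,6] (faults so far: 3)
  step 5: ref 6 -> HIT, frames=[1,6] (faults so far: 3)
  step 6: ref 6 -> HIT, frames=[1,6] (faults so far: 3)
  step 7: ref 6 -> HIT, frames=[1,6] (faults so far: 3)
  step 8: ref 7 -> FAULT, evict 6, frames=[1,7] (faults so far: 4)
  step 9: ref 1 -> HIT, frames=[1,7] (faults so far: 4)
  FIFO total faults: 4
--- LRU ---
  step 0: ref 2 -> FAULT, frames=[2,-] (faults so far: 1)
  step 1: ref 6 -> FAULT, frames=[2,6] (faults so far: 2)
  step 2: ref 1 -> FAULT, evict 2, frames=[1,6] (faults so far: 3)
  step 3: ref 6 -> HIT, frames=[1,6] (faults so far: 3)
  step 4: ref 1 -> HIT, frames=[1,6] (faults so far: 3)
  step 5: ref 6 -> HIT, frames=[1,6] (faults so far: 3)
  step 6: ref 6 -> HIT, frames=[1,6] (faults so far: 3)
  step 7: ref 6 -> HIT, frames=[1,6] (faults so far: 3)
  step 8: ref 7 -> FAULT, evict 1, frames=[7,6] (faults so far: 4)
  step 9: ref 1 -> FAULT, evict 6, frames=[7,1] (faults so far: 5)
  LRU total faults: 5
--- Optimal ---
  step 0: ref 2 -> FAULT, frames=[2,-] (faults so far: 1)
  step 1: ref 6 -> FAULT, frames=[2,6] (faults so far: 2)
  step 2: ref 1 -> FAULT, evict 2, frames=[1,6] (faults so far: 3)
  step 3: ref 6 -> HIT, frames=[1,6] (faults so far: 3)
  step 4: ref 1 -> HIT, frames=[1,6] (faults so far: 3)
  step 5: ref 6 -> HIT, frames=[1,6] (faults so far: 3)
  step 6: ref 6 -> HIT, frames=[1,6] (faults so far: 3)
  step 7: ref 6 -> HIT, frames=[1,6] (faults so far: 3)
  step 8: ref 7 -> FAULT, evict 6, frames=[1,7] (faults so far: 4)
  step 9: ref 1 -> HIT, frames=[1,7] (faults so far: 4)
  Optimal total faults: 4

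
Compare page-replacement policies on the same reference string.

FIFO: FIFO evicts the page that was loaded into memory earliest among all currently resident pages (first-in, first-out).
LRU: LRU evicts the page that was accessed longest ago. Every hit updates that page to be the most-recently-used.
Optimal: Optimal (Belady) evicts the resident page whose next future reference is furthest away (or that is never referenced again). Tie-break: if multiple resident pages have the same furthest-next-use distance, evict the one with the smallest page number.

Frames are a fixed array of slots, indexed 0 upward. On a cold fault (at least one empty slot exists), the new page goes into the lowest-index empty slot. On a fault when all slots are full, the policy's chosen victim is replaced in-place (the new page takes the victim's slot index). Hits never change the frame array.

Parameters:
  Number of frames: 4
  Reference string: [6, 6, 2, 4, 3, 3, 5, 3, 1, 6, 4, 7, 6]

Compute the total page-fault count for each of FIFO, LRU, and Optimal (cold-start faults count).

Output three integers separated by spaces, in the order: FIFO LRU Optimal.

Answer: 9 9 7

Derivation:
--- FIFO ---
  step 0: ref 6 -> FAULT, frames=[6,-,-,-] (faults so far: 1)
  step 1: ref 6 -> HIT, frames=[6,-,-,-] (faults so far: 1)
  step 2: ref 2 -> FAULT, frames=[6,2,-,-] (faults so far: 2)
  step 3: ref 4 -> FAULT, frames=[6,2,4,-] (faults so far: 3)
  step 4: ref 3 -> FAULT, frames=[6,2,4,3] (faults so far: 4)
  step 5: ref 3 -> HIT, frames=[6,2,4,3] (faults so far: 4)
  step 6: ref 5 -> FAULT, evict 6, frames=[5,2,4,3] (faults so far: 5)
  step 7: ref 3 -> HIT, frames=[5,2,4,3] (faults so far: 5)
  step 8: ref 1 -> FAULT, evict 2, frames=[5,1,4,3] (faults so far: 6)
  step 9: ref 6 -> FAULT, evict 4, frames=[5,1,6,3] (faults so far: 7)
  step 10: ref 4 -> FAULT, evict 3, frames=[5,1,6,4] (faults so far: 8)
  step 11: ref 7 -> FAULT, evict 5, frames=[7,1,6,4] (faults so far: 9)
  step 12: ref 6 -> HIT, frames=[7,1,6,4] (faults so far: 9)
  FIFO total faults: 9
--- LRU ---
  step 0: ref 6 -> FAULT, frames=[6,-,-,-] (faults so far: 1)
  step 1: ref 6 -> HIT, frames=[6,-,-,-] (faults so far: 1)
  step 2: ref 2 -> FAULT, frames=[6,2,-,-] (faults so far: 2)
  step 3: ref 4 -> FAULT, frames=[6,2,4,-] (faults so far: 3)
  step 4: ref 3 -> FAULT, frames=[6,2,4,3] (faults so far: 4)
  step 5: ref 3 -> HIT, frames=[6,2,4,3] (faults so far: 4)
  step 6: ref 5 -> FAULT, evict 6, frames=[5,2,4,3] (faults so far: 5)
  step 7: ref 3 -> HIT, frames=[5,2,4,3] (faults so far: 5)
  step 8: ref 1 -> FAULT, evict 2, frames=[5,1,4,3] (faults so far: 6)
  step 9: ref 6 -> FAULT, evict 4, frames=[5,1,6,3] (faults so far: 7)
  step 10: ref 4 -> FAULT, evict 5, frames=[4,1,6,3] (faults so far: 8)
  step 11: ref 7 -> FAULT, evict 3, frames=[4,1,6,7] (faults so far: 9)
  step 12: ref 6 -> HIT, frames=[4,1,6,7] (faults so far: 9)
  LRU total faults: 9
--- Optimal ---
  step 0: ref 6 -> FAULT, frames=[6,-,-,-] (faults so far: 1)
  step 1: ref 6 -> HIT, frames=[6,-,-,-] (faults so far: 1)
  step 2: ref 2 -> FAULT, frames=[6,2,-,-] (faults so far: 2)
  step 3: ref 4 -> FAULT, frames=[6,2,4,-] (faults so far: 3)
  step 4: ref 3 -> FAULT, frames=[6,2,4,3] (faults so far: 4)
  step 5: ref 3 -> HIT, frames=[6,2,4,3] (faults so far: 4)
  step 6: ref 5 -> FAULT, evict 2, frames=[6,5,4,3] (faults so far: 5)
  step 7: ref 3 -> HIT, frames=[6,5,4,3] (faults so far: 5)
  step 8: ref 1 -> FAULT, evict 3, frames=[6,5,4,1] (faults so far: 6)
  step 9: ref 6 -> HIT, frames=[6,5,4,1] (faults so far: 6)
  step 10: ref 4 -> HIT, frames=[6,5,4,1] (faults so far: 6)
  step 11: ref 7 -> FAULT, evict 1, frames=[6,5,4,7] (faults so far: 7)
  step 12: ref 6 -> HIT, frames=[6,5,4,7] (faults so far: 7)
  Optimal total faults: 7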